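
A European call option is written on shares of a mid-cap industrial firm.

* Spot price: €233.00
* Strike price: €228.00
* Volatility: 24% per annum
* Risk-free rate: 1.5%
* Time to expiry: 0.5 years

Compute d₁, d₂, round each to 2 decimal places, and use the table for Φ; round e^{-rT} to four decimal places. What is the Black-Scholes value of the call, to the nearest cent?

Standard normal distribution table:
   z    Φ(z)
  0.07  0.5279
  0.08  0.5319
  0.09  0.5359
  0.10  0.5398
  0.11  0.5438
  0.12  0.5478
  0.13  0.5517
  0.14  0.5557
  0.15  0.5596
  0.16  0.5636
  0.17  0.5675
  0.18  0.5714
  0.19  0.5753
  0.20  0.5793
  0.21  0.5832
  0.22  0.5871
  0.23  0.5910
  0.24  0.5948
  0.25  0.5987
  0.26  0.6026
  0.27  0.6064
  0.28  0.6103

σ√T = 0.24·√0.5 = 0.1697
ln(S/K) + (r + σ²/2)T = ln(233/228) + (0.015 + 0.24²/2)·0.5 = 0.0217 + 0.0219 = 0.0436
d₁ = 0.0436 / 0.1697 = 0.2569 → 0.26
d₂ = d₁ − σ√T = 0.2569 − 0.1697 = 0.0872 → 0.09
exp(−rT) = exp(−0.015·0.5) = 0.9925
N(d₁) = N(0.26) = 0.6026;  N(d₂) = N(0.09) = 0.5359
C = 233·0.6026 − 228·0.9925·0.5359 = 140.4058 − 121.2688 = 19.1370

€19.14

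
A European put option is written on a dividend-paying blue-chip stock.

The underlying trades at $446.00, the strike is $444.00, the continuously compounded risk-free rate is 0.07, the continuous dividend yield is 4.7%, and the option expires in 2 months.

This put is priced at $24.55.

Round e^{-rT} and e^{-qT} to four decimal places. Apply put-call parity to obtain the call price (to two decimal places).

e^(−qT) = e^(−0.047·0.1667) = 0.9922;  e^(−rT) = e^(−0.07·0.1667) = 0.9884
Put-call parity: C − P = S·e^(−qT) − K·e^(−rT) = 446·0.9922 − 444·0.9884 = 442.5212 − 438.8496 = 3.6716
C = P + (C − P) = 24.55 + (3.6716) = 28.2216

$28.22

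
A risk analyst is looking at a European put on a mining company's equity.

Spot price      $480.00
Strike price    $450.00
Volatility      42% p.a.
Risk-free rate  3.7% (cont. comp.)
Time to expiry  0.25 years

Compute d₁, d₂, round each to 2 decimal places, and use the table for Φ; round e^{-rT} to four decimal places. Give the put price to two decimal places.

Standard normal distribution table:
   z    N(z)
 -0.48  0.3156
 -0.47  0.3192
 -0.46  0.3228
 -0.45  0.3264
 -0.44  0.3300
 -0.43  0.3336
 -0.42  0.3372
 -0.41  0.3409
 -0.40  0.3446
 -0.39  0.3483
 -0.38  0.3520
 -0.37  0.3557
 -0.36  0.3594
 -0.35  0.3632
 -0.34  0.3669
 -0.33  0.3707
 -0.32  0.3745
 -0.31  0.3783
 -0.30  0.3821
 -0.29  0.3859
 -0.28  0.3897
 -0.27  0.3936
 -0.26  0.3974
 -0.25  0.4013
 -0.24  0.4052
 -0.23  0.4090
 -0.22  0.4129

$23.98

σ√T = 0.42·√0.25 = 0.2100
d₁ = [ln(480/450) + (0.037 + 0.42²/2)·0.25] / 0.2100 = [0.0645 + 0.0313] / 0.2100 = 0.4564 ⇒ 0.46
d₂ = d₁ − σ√T = 0.4564 − 0.2100 = 0.2464 ⇒ 0.25
e^(−rT) = e^(−0.037·0.25) = 0.9908
N(−d₂) = N(-0.25) = 0.4013;  N(−d₁) = N(-0.46) = 0.3228
P = 450·0.9908·0.4013 − 480·0.3228 = 178.9236 − 154.9440 = 23.9796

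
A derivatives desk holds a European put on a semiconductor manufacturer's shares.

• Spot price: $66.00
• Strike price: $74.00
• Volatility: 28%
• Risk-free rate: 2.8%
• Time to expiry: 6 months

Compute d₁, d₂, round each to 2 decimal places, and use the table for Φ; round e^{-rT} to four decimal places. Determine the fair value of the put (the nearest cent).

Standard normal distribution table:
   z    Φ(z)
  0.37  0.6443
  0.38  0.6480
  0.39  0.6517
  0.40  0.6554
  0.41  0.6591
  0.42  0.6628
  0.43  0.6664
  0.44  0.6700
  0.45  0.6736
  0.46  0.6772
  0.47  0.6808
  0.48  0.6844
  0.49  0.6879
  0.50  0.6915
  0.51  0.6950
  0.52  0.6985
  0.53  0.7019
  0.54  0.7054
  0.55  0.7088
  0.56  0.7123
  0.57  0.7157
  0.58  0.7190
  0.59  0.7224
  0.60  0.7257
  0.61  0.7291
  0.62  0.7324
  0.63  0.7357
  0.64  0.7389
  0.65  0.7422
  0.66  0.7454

$9.70

σ√T = 0.28 × 0.7071 = 0.1980
d₁ = [ln(66/74) + (0.028 + 0.28²/2)·0.5] / 0.1980 = [-0.1144 + 0.0336] / 0.1980 = -0.4082 → -0.41
d₂ = d₁ − σ√T = -0.4082 − 0.1980 = -0.6061 → -0.61
exp(−rT) = exp(−0.028·0.5) = 0.9861
P = 74·0.9861·N(0.61) − 66·N(0.41) = 74·0.9861·0.7291 − 66·0.6591 = 53.2034 − 43.5006 = 9.7028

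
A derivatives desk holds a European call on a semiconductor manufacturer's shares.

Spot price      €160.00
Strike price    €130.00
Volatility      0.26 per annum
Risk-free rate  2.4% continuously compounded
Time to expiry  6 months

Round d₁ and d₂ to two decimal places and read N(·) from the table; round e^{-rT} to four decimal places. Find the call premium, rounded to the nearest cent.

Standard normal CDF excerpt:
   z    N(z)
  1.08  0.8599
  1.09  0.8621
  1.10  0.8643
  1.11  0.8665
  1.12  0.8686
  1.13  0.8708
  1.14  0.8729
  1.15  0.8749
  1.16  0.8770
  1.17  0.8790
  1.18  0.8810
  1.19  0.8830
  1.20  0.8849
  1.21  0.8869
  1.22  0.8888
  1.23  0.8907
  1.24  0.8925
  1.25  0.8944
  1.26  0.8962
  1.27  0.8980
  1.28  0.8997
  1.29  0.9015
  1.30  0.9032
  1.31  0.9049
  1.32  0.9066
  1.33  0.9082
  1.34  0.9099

T = 0.5;  σ√T = 0.1838
ln(S/K) + (r + σ²/2)T = ln(160/130) + (0.024 + 0.26²/2)·0.5 = 0.2076 + 0.0289 = 0.2365
d₁ = 0.2365 / 0.1838 = 1.2866 ⇒ 1.29
d₂ = d₁ − σ√T = 1.2866 − 0.1838 = 1.1028 ⇒ 1.10
e^(−rT) = e^(−0.024·0.5) = 0.9881
N(d₁) = N(1.29) = 0.9015;  N(d₂) = N(1.10) = 0.8643
C = 160·0.9015 − 130·0.9881·0.8643 = 144.2400 − 111.0219 = 33.2181

€33.22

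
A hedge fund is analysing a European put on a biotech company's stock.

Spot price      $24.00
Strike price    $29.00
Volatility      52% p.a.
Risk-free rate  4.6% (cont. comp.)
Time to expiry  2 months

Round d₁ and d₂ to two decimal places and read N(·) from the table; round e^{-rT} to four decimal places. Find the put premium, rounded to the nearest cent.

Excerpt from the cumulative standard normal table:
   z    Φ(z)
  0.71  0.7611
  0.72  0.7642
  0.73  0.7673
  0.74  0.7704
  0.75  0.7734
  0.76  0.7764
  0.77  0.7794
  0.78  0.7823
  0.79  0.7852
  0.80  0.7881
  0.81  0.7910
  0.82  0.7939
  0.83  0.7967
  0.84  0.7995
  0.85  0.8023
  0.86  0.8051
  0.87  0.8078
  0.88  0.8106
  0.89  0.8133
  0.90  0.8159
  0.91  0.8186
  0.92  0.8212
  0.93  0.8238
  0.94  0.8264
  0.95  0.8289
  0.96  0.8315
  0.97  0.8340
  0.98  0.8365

T = 0.1667;  σ√T = 0.2123
ln(S/K) + (r + σ²/2)T = ln(24/29) + (0.046 + 0.52²/2)·0.1667 = -0.1892 + 0.0302 = -0.1590
d₁ = -0.1590 / 0.2123 = -0.7492 ⇒ -0.75
d₂ = d₁ − σ√T = -0.7492 − 0.2123 = -0.9615 ⇒ -0.96
e^(−rT) = e^(−0.046·0.1667) = 0.9924
N(−d₂) = N(0.96) = 0.8315;  N(−d₁) = N(0.75) = 0.7734
P = 29·0.9924·0.8315 − 24·0.7734 = 23.9302 − 18.5616 = 5.3686

$5.37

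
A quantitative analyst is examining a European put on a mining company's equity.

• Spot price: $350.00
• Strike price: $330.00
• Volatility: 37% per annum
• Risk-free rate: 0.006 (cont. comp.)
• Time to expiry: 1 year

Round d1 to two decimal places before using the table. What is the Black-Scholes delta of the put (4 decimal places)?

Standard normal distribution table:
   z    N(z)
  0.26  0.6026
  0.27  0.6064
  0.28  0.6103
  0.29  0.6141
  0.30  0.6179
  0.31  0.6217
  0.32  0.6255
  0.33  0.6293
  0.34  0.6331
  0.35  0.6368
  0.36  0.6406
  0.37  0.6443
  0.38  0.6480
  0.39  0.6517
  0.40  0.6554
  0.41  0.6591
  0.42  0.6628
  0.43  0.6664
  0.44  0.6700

T = 1;  σ√T = 0.3700
d₁ = [ln(350/330) + (0.006 + 0.37²/2)·1] / 0.3700 = [0.0588 + 0.0745] / 0.3700 = 0.3602 ≈ 0.36
N(d₁) = N(0.36) = 0.6406
Δ_put = N(d₁) − 1 = 0.6406 − 1 = -0.3594

-0.3594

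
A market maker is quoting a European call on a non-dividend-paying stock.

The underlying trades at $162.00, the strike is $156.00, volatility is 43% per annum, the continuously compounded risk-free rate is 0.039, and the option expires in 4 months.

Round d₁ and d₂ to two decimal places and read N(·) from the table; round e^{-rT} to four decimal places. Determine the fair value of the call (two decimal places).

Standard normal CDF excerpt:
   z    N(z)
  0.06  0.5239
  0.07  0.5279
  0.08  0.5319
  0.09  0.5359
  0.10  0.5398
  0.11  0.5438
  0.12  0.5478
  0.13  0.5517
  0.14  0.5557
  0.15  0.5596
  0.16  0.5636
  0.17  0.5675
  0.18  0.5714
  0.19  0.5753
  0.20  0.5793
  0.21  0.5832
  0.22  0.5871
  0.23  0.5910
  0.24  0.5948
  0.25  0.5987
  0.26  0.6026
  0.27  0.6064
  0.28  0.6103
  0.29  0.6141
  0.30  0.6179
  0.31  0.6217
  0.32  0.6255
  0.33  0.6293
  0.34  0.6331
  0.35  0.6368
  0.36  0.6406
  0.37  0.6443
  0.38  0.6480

$20.04

σ√T = 0.43 × 0.5774 = 0.2483
d₁ = [ln(162/156) + (0.039 + 0.43²/2)·0.3333] / 0.2483 = [0.0377 + 0.0438] / 0.2483 = 0.3285 which rounds to 0.33
d₂ = d₁ − σ√T = 0.3285 − 0.2483 = 0.0803 which rounds to 0.08
exp(−rT) = exp(−0.039·0.3333) = 0.9871
N(d₁) = N(0.33) = 0.6293;  N(d₂) = N(0.08) = 0.5319
C = 162·0.6293 − 156·0.9871·0.5319 = 101.9466 − 81.9060 = 20.0406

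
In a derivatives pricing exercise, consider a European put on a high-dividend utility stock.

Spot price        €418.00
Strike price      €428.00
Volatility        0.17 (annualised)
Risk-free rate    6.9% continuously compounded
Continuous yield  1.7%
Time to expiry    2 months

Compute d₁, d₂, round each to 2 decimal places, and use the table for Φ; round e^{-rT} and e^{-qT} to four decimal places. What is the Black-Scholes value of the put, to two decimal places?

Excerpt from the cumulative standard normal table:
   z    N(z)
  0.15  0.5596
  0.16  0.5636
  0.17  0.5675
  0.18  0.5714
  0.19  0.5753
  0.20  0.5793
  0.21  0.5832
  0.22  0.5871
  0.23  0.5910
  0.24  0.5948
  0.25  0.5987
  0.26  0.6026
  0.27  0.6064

€15.15

σ√T = 0.17·√0.1667 = 0.0694
ln(S/K) + (r − q + σ²/2)T = ln(418/428) + (0.069 − 0.017 + 0.17²/2)·0.1667 = -0.0236 + 0.0111 = -0.0126
d₁ = -0.0126 / 0.0694 = -0.1811 → -0.18
d₂ = d₁ − σ√T = -0.1811 − 0.0694 = -0.2505 → -0.25
exp(−qT) = exp(−0.017·0.1667) = 0.9972;  exp(−rT) = exp(−0.069·0.1667) = 0.9886
P = 428·0.9886·N(0.25) − 418·0.9972·N(0.18) = 428·0.9886·0.5987 − 418·0.9972·0.5714 = 253.3224 − 238.1764 = 15.1460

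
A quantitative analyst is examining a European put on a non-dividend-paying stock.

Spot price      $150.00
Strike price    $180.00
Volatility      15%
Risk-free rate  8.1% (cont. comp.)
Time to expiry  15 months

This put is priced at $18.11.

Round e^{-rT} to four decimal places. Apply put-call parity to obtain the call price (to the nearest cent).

e^(−rT) = e^(−0.081·1.25) = 0.9037
Put-call parity: C − P = S − K·e^(−rT) = 150 − 180·0.9037 = 150 − 162.6660 = -12.6660
C = P + (C − P) = 18.11 + (-12.6660) = 5.4440

$5.44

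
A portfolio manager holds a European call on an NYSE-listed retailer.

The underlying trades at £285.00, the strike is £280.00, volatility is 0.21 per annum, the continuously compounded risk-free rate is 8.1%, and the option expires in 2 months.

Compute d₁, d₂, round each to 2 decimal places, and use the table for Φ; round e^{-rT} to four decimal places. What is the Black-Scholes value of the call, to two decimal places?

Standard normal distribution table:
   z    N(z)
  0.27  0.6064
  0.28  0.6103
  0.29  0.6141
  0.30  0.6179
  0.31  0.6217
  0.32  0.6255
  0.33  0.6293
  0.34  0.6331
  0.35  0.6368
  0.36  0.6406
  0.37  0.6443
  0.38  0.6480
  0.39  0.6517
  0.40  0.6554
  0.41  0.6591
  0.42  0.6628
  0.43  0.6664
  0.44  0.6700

£15.05

T = 0.1667;  σ√T = 0.0857
ln(S/K) + (r + σ²/2)T = ln(285/280) + (0.081 + 0.21²/2)·0.1667 = 0.0177 + 0.0172 = 0.0349
d₁ = 0.0349 / 0.0857 = 0.4068 ⇒ 0.41
d₂ = d₁ − σ√T = 0.4068 − 0.0857 = 0.3211 ⇒ 0.32
e^(−rT) = e^(−0.081·0.1667) = 0.9866
N(d₁) = N(0.41) = 0.6591;  N(d₂) = N(0.32) = 0.6255
C = 285·0.6591 − 280·0.9866·0.6255 = 187.8435 − 172.7931 = 15.0504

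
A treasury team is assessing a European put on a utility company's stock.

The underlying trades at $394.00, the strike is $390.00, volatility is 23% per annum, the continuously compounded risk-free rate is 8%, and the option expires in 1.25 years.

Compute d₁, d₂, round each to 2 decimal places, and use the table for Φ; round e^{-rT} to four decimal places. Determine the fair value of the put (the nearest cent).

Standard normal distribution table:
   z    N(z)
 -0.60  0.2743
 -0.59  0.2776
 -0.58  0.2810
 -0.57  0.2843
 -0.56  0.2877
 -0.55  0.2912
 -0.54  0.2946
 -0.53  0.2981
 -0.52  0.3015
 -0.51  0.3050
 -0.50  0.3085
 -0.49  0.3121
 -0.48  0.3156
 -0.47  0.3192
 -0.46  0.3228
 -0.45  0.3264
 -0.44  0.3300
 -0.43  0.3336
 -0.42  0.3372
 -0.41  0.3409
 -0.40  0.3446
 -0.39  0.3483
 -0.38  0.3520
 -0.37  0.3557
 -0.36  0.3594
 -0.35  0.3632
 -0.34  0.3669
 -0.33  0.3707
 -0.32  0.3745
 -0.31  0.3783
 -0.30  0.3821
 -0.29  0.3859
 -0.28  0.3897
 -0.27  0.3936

σ√T = 0.23 × 1.1180 = 0.2571
d₁ = [ln(394/390) + (0.08 + ½·0.23²)·1.25] / (σ√T) = (0.0102 + 0.1331) / 0.2571 = 0.5571 ⇒ 0.56
d₂ = 0.5571 − 0.2571 = 0.3000 ⇒ 0.30
exp(−rT) = exp(−0.08·1.25) = 0.9048
P = 390·0.9048·N(-0.30) − 394·N(-0.56) = 390·0.9048·0.3821 − 394·0.2877 = 134.8324 − 113.3538 = 21.4786

$21.48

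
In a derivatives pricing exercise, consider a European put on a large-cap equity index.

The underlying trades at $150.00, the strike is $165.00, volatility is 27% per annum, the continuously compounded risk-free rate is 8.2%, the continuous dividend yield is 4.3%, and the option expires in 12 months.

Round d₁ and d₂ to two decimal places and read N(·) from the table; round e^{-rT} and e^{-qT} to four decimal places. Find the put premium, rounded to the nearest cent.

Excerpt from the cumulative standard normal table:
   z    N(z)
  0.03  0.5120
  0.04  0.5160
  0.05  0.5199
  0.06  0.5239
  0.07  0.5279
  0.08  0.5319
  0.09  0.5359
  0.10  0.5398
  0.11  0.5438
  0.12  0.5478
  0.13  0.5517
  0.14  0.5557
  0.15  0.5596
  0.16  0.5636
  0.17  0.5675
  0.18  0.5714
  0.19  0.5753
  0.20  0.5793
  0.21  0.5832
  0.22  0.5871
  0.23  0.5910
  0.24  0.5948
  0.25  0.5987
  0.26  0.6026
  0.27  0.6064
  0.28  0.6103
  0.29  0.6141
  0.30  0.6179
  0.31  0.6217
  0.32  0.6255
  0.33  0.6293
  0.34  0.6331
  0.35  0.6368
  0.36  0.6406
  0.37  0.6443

$20.39

σ√T = 0.27 × 1.0000 = 0.2700
ln(S/K) + (r − q + σ²/2)T = ln(150/165) + (0.082 − 0.043 + 0.27²/2)·1 = -0.0953 + 0.0755 = -0.0199
d₁ = -0.0199 / 0.2700 = -0.0736 which rounds to -0.07
d₂ = d₁ − σ√T = -0.0736 − 0.2700 = -0.3436 which rounds to -0.34
e^(−qT) = e^(−0.043·1) = 0.9579;  e^(−rT) = e^(−0.082·1) = 0.9213
N(−d₂) = N(0.34) = 0.6331;  N(−d₁) = N(0.07) = 0.5279
P = 165·0.9213·0.6331 − 150·0.9579·0.5279 = 96.2404 − 75.8513 = 20.3891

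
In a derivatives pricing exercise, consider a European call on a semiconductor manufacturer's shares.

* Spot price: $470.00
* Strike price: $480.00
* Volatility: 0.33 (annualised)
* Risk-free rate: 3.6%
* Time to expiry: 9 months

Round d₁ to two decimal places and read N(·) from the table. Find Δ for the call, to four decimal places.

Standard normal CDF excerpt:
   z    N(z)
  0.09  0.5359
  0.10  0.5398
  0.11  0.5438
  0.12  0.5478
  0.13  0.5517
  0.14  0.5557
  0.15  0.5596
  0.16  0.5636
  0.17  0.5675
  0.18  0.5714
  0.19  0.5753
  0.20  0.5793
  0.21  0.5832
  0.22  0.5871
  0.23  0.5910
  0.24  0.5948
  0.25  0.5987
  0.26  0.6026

T = 0.75;  σ√T = 0.2858
ln(S/K) + (r + σ²/2)T = ln(470/480) + (0.036 + 0.33²/2)·0.75 = -0.0211 + 0.0678 = 0.0468
d₁ = 0.0468 / 0.2858 = 0.1637 → 0.16
N(d₁) = N(0.16) = 0.5636
Δ_call = N(d₁) = 0.5636

0.5636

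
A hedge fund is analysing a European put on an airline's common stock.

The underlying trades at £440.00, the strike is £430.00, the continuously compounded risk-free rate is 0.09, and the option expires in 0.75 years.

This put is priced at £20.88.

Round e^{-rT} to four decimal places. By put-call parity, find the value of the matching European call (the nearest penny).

£58.96

exp(−rT) = exp(−0.09·0.75) = 0.9347
Put-call parity: C − P = S − K·e^(−rT) = 440 − 430·0.9347 = 440 − 401.9210 = 38.0790
C = P + (C − P) = 20.88 + (38.0790) = 58.9590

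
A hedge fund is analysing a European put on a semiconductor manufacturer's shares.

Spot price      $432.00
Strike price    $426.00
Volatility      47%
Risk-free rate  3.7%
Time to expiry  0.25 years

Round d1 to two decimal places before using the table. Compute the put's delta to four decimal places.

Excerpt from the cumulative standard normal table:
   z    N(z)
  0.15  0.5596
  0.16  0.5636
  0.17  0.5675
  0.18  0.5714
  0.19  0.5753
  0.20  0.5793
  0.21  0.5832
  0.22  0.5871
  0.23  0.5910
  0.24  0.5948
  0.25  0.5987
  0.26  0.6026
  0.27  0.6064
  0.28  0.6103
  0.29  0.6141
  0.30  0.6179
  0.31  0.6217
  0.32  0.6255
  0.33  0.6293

T = 0.25;  σ√T = 0.2350
ln(S/K) + (r + σ²/2)T = ln(432/426) + (0.037 + 0.47²/2)·0.25 = 0.0140 + 0.0369 = 0.0508
d₁ = 0.0508 / 0.2350 = 0.2164 which rounds to 0.22
N(d₁) = N(0.22) = 0.5871
Δ_put = N(d₁) − 1 = 0.5871 − 1 = -0.4129

-0.4129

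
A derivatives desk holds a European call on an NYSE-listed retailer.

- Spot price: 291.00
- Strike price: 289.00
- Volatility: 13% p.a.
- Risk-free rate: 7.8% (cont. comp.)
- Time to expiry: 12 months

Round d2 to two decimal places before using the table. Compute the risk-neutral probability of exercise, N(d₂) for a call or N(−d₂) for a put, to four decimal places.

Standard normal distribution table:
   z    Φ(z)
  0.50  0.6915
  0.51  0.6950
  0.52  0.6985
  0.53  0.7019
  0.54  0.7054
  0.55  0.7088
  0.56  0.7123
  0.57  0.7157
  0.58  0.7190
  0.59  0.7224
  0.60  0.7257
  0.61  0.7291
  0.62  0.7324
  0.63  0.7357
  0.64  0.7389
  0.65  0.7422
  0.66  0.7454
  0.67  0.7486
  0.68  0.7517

T = 1;  σ√T = 0.1300
d₁ = [ln(291/289) + (0.078 + 0.13²/2)·1] / 0.1300 = [0.0069 + 0.0864] / 0.1300 = 0.7181 ≈ 0.72
d₂ = d₁ − σ√T = 0.7181 − 0.1300 = 0.5881 ≈ 0.59
Risk-neutral Pr[S_T > K] = N(d₂) = N(0.59) = 0.7224

0.7224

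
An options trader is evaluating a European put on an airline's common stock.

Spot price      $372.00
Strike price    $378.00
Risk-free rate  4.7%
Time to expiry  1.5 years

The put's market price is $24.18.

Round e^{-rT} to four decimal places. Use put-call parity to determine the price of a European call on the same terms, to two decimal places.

$43.92

exp(−rT) = exp(−0.047·1.5) = 0.9319
Put-call parity: C − P = S − K·e^(−rT) = 372 − 378·0.9319 = 372 − 352.2582 = 19.7418
C = P + (C − P) = 24.18 + (19.7418) = 43.9218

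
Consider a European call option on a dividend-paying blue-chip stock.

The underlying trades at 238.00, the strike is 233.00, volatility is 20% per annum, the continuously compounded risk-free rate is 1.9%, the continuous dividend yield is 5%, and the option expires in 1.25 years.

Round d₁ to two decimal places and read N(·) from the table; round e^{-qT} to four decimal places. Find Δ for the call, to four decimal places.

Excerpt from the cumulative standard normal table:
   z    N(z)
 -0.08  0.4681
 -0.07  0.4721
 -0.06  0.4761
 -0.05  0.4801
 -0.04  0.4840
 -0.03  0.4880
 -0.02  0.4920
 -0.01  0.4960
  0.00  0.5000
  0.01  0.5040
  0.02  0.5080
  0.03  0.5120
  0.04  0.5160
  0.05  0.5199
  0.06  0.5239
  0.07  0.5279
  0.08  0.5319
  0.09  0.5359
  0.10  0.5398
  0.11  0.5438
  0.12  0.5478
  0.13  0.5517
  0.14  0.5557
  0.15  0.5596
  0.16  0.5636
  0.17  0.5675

T = 1.25;  σ√T = 0.2236
d₁ = [ln(238/233) + (0.019 − 0.05 + 0.2²/2)·1.25] / 0.2236 = [0.0212 − 0.0137] / 0.2236 = 0.0335 ⇒ 0.03
N(d₁) = N(0.03) = 0.5120
Δ_call = e^(−qT)·N(d₁) = 0.9394·0.5120 = 0.4810

0.4810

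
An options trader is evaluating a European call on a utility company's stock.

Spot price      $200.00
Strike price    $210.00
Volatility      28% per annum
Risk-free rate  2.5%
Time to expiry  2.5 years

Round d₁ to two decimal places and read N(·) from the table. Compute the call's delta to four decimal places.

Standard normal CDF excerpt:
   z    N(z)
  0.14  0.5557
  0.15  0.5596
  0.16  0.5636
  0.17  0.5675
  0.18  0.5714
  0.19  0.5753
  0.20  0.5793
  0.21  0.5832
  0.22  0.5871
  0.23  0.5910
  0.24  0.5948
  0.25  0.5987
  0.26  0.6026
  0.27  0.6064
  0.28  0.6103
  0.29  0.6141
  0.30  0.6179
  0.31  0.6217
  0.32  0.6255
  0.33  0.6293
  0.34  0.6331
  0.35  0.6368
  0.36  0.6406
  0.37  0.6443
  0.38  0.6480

σ√T = 0.28·√2.5 = 0.4427
ln(S/K) + (r + σ²/2)T = ln(200/210) + (0.025 + 0.28²/2)·2.5 = -0.0488 + 0.1605 = 0.1117
d₁ = 0.1117 / 0.4427 = 0.2523 ≈ 0.25
N(d₁) = N(0.25) = 0.5987
Δ_call = N(d₁) = 0.5987

0.5987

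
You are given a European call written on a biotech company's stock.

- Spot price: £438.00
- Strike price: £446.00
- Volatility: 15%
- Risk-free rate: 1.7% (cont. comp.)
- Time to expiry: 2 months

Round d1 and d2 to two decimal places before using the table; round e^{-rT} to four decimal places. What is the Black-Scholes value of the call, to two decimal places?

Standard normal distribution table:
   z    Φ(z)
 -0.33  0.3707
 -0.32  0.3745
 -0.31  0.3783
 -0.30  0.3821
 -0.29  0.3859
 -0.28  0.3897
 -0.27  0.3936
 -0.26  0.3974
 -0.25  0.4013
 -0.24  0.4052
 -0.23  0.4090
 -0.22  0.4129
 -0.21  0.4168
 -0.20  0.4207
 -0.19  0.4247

σ√T = 0.15 × 0.4082 = 0.0612
d₁ = [ln(438/446) + (0.017 + ½·0.15²)·0.1667] / (σ√T) = (-0.0181 + 0.0047) / 0.0612 = -0.2187 ≈ -0.22
d₂ = -0.2187 − 0.0612 = -0.2799 ≈ -0.28
exp(−rT) = exp(−0.017·0.1667) = 0.9972
C = 438·N(-0.22) − 446·0.9972·N(-0.28) = 438·0.4129 − 446·0.9972·0.3897 = 180.8502 − 173.3195 = 7.5307

£7.53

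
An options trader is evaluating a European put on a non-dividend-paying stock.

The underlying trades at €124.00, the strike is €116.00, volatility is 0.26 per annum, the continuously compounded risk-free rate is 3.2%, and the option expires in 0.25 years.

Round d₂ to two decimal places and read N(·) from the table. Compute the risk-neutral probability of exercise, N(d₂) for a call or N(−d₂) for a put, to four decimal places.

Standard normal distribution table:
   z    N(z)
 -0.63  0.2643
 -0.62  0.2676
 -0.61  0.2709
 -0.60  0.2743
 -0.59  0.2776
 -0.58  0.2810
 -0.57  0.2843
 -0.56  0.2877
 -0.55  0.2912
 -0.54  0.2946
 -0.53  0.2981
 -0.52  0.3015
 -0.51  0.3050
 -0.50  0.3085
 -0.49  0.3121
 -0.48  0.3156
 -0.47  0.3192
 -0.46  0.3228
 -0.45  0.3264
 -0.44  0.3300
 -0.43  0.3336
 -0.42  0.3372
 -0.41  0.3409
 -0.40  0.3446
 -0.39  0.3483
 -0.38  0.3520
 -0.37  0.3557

T = 0.25;  σ√T = 0.1300
d₁ = [ln(124/116) + (0.032 + ½·0.26²)·0.25] / (σ√T) = (0.0667 + 0.0164) / 0.1300 = 0.6395 ⇒ 0.64
d₂ = 0.6395 − 0.1300 = 0.5095 ⇒ 0.51
Pr(exercise) under Q = N(−d₂) = N(-0.51) = 0.3050

0.3050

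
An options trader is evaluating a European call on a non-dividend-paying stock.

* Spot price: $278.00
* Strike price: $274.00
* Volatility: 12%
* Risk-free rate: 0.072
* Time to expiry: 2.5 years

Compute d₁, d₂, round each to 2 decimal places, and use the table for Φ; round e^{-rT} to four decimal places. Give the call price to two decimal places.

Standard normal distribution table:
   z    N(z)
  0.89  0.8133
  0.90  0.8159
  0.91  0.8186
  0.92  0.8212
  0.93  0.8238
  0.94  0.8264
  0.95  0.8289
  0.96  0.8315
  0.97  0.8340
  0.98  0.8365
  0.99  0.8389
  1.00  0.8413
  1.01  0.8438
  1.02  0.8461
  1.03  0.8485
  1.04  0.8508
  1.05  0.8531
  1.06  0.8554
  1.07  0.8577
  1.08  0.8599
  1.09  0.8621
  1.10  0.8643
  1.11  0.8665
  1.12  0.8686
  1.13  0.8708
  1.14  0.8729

σ√T = 0.12·√2.5 = 0.1897
d₁ = [ln(278/274) + (0.072 + 0.12²/2)·2.5] / 0.1897 = [0.0145 + 0.1980] / 0.1897 = 1.1199 ⇒ 1.12
d₂ = d₁ − σ√T = 1.1199 − 0.1897 = 0.9302 ⇒ 0.93
exp(−rT) = exp(−0.072·2.5) = 0.8353
N(d₁) = N(1.12) = 0.8686;  N(d₂) = N(0.93) = 0.8238
C = 278·0.8686 − 274·0.8353·0.8238 = 241.4708 − 188.5449 = 52.9259

$52.93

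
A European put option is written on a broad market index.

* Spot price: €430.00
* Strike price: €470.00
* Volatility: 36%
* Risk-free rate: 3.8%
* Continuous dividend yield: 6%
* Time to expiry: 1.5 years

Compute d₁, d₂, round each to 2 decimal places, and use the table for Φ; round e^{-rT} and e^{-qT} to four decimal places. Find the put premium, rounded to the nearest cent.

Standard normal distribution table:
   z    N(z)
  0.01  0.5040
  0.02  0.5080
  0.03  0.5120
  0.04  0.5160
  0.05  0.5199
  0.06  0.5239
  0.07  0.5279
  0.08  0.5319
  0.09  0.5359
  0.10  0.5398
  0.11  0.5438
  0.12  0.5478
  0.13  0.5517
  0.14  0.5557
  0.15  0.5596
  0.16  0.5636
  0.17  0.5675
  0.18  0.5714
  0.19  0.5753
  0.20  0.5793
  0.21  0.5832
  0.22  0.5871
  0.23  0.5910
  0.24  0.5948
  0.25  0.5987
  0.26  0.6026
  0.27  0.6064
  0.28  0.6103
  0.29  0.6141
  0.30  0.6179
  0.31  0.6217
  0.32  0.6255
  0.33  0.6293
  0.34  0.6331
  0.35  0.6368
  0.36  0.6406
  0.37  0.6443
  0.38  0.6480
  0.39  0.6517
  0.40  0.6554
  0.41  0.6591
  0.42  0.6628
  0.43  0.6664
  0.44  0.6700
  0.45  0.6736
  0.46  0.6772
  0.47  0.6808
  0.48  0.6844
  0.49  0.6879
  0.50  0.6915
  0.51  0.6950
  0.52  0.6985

€101.12

σ√T = 0.36·√1.5 = 0.4409
d₁ = [ln(430/470) + (0.038 − 0.06 + ½·0.36²)·1.5] / (σ√T) = (-0.0889 + 0.0642) / 0.4409 = -0.0561 ≈ -0.06
d₂ = -0.0561 − 0.4409 = -0.4970 ≈ -0.50
exp(−qT) = exp(−0.06·1.5) = 0.9139;  exp(−rT) = exp(−0.038·1.5) = 0.9446
N(−d₂) = N(0.50) = 0.6915;  N(−d₁) = N(0.06) = 0.5239
P = 470·0.9446·0.6915 − 430·0.9139·0.5239 = 306.9997 − 205.8807 = 101.1191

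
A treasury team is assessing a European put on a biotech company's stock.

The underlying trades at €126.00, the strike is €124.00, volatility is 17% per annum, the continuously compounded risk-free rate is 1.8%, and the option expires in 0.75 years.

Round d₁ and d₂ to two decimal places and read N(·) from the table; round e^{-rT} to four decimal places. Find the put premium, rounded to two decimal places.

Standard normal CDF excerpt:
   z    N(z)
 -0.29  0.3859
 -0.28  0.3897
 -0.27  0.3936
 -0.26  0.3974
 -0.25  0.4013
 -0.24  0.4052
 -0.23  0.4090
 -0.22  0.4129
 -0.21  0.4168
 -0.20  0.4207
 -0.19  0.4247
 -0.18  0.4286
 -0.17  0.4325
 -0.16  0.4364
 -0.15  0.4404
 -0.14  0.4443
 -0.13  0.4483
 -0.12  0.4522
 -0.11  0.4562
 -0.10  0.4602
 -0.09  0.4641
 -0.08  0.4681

T = 0.75;  σ√T = 0.1472
d₁ = [ln(126/124) + (0.018 + ½·0.17²)·0.75] / (σ√T) = (0.0160 + 0.0243) / 0.1472 = 0.2740 → 0.27
d₂ = 0.2740 − 0.1472 = 0.1268 → 0.13
e^(−rT) = e^(−0.018·0.75) = 0.9866
N(−d₂) = N(-0.13) = 0.4483;  N(−d₁) = N(-0.27) = 0.3936
P = 124·0.9866·0.4483 − 126·0.3936 = 54.8443 − 49.5936 = 5.2507

€5.25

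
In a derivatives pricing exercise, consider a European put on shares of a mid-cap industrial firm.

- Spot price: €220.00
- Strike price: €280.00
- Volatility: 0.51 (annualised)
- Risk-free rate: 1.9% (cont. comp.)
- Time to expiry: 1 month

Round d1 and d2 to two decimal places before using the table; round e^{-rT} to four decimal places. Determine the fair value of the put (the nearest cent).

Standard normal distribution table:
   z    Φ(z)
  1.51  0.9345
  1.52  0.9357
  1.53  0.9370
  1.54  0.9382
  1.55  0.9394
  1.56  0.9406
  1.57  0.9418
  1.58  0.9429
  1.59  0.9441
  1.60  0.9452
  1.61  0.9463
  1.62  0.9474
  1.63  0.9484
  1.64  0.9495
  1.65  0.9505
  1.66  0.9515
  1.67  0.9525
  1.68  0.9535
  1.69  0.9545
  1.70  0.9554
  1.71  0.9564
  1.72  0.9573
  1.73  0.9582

€60.42

T = 0.08333;  σ√T = 0.1472
ln(S/K) + (r + σ²/2)T = ln(220/280) + (0.019 + 0.51²/2)·0.08333 = -0.2412 + 0.0124 = -0.2287
d₁ = -0.2287 / 0.1472 = -1.5537 ≈ -1.55
d₂ = d₁ − σ√T = -1.5537 − 0.1472 = -1.7009 ≈ -1.70
e^(−rT) = e^(−0.019·0.08333) = 0.9984
P = 280·0.9984·N(1.70) − 220·N(1.55) = 280·0.9984·0.9554 − 220·0.9394 = 267.0840 − 206.6680 = 60.4160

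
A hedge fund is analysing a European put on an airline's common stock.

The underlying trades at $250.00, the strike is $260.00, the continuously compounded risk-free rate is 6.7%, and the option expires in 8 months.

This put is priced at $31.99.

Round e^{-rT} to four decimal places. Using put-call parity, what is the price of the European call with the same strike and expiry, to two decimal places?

$33.35

exp(−rT) = exp(−0.067·0.6667) = 0.9563
Put-call parity: C − P = S − K·e^(−rT) = 250 − 260·0.9563 = 250 − 248.6380 = 1.3620
C = P + (C − P) = 31.99 + (1.3620) = 33.3520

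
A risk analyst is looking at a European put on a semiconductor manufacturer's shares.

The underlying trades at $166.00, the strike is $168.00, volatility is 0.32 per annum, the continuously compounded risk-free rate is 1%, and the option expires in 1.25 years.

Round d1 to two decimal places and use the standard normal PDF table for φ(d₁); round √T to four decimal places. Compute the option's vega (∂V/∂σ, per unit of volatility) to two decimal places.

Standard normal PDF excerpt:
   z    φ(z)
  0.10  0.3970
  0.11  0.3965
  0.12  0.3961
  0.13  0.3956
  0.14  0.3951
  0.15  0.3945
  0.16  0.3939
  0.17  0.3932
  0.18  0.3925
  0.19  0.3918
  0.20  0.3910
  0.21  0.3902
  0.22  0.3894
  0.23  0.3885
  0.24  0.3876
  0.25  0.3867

72.84

T = 1.25;  σ√T = 0.3578
d₁ = [ln(166/168) + (0.01 + ½·0.32²)·1.25] / (σ√T) = (-0.0120 + 0.0765) / 0.3578 = 0.1803 ⇒ 0.18
√T = √1.25 = 1.1180
φ(d₁) = φ(0.18) = 0.3925
vega = S·φ(d₁)·√T = 166·0.3925·1.1180 = 72.8433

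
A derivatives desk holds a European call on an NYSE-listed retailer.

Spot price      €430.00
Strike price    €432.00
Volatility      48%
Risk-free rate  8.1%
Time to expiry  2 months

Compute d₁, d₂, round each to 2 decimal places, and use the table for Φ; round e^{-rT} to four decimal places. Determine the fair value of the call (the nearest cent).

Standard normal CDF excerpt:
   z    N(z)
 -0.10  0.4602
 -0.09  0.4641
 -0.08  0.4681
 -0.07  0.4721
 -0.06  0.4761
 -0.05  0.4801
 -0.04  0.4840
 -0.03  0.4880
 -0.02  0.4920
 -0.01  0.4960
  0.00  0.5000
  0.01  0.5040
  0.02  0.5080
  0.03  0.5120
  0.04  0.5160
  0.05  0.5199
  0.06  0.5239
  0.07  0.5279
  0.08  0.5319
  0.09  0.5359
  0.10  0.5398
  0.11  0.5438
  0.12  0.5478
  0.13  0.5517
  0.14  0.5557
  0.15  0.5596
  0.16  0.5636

σ√T = 0.48 × 0.4082 = 0.1960
ln(S/K) + (r + σ²/2)T = ln(430/432) + (0.081 + 0.48²/2)·0.1667 = -0.0046 + 0.0327 = 0.0281
d₁ = 0.0281 / 0.1960 = 0.1432 ≈ 0.14
d₂ = d₁ − σ√T = 0.1432 − 0.1960 = -0.0528 ≈ -0.05
exp(−rT) = exp(−0.081·0.1667) = 0.9866
C = 430·N(0.14) − 432·0.9866·N(-0.05) = 430·0.5557 − 432·0.9866·0.4801 = 238.9510 − 204.6240 = 34.3270

€34.33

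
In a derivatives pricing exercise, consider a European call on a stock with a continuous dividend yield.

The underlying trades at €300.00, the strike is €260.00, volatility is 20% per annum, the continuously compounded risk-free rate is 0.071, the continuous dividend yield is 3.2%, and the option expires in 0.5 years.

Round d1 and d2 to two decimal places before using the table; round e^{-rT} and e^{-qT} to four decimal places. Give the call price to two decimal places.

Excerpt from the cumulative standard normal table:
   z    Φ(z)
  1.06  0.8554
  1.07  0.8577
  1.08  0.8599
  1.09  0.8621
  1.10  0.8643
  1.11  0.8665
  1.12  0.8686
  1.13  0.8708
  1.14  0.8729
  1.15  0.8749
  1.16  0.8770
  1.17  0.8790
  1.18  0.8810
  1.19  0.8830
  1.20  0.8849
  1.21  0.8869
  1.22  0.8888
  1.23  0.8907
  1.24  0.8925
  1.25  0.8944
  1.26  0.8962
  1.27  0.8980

€46.63

σ√T = 0.2·√0.5 = 0.1414
d₁ = [ln(300/260) + (0.071 − 0.032 + ½·0.2²)·0.5] / (σ√T) = (0.1431 + 0.0295) / 0.1414 = 1.2205 ⇒ 1.22
d₂ = 1.2205 − 0.1414 = 1.0791 ⇒ 1.08
exp(−qT) = exp(−0.032·0.5) = 0.9841;  exp(−rT) = exp(−0.071·0.5) = 0.9651
C = 300·0.9841·N(1.22) − 260·0.9651·N(1.08) = 300·0.9841·0.8888 − 260·0.9651·0.8599 = 262.4004 − 215.7713 = 46.6292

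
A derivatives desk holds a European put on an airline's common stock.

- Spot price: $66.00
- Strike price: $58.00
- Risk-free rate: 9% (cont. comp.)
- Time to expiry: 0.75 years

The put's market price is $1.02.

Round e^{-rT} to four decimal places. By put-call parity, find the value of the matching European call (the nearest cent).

$12.81

exp(−rT) = exp(−0.09·0.75) = 0.9347
Put-call parity: C − P = S − K·e^(−rT) = 66 − 58·0.9347 = 66 − 54.2126 = 11.7874
C = P + (C − P) = 1.02 + (11.7874) = 12.8074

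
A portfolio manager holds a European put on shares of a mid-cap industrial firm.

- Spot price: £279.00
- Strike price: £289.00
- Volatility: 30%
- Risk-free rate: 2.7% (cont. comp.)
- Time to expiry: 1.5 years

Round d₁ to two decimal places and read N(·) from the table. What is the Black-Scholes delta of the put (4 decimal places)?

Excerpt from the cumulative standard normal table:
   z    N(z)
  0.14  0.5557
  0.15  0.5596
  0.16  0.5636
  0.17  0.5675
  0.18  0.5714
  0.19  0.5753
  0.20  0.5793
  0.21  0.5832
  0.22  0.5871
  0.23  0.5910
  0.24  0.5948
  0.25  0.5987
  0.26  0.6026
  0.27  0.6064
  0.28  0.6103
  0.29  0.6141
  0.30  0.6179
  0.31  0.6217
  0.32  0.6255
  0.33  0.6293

-0.4207

σ√T = 0.3 × 1.2247 = 0.3674
d₁ = [ln(279/289) + (0.027 + 0.3²/2)·1.5] / 0.3674 = [-0.0352 + 0.1080] / 0.3674 = 0.1981 → 0.20
N(d₁) = N(0.20) = 0.5793
Δ_put = N(d₁) − 1 = 0.5793 − 1 = -0.4207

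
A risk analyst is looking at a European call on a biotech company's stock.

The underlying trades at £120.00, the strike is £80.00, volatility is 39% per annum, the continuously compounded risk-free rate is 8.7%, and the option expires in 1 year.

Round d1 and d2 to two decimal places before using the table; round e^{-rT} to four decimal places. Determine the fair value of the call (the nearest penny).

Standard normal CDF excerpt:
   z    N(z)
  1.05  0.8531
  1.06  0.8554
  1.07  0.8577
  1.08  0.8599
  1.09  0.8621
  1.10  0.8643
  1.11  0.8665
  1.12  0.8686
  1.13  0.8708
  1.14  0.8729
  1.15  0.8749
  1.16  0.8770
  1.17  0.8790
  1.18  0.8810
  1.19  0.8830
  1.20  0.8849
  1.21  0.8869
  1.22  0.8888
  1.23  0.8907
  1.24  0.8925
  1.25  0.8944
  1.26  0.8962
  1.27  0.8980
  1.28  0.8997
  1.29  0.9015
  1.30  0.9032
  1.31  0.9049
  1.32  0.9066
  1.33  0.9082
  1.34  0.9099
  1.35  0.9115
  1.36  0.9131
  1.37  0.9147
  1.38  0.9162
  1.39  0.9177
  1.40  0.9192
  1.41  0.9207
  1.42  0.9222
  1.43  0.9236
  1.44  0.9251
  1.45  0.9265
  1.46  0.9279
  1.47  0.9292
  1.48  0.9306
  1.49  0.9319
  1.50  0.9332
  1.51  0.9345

£48.45

σ√T = 0.39 × 1.0000 = 0.3900
d₁ = [ln(120/80) + (0.087 + ½·0.39²)·1] / (σ√T) = (0.4055 + 0.1631) / 0.3900 = 1.4577 → 1.46
d₂ = 1.4577 − 0.3900 = 1.0677 → 1.07
e^(−rT) = e^(−0.087·1) = 0.9167
N(d₁) = N(1.46) = 0.9279;  N(d₂) = N(1.07) = 0.8577
C = 120·0.9279 − 80·0.9167·0.8577 = 111.3480 − 62.9003 = 48.4477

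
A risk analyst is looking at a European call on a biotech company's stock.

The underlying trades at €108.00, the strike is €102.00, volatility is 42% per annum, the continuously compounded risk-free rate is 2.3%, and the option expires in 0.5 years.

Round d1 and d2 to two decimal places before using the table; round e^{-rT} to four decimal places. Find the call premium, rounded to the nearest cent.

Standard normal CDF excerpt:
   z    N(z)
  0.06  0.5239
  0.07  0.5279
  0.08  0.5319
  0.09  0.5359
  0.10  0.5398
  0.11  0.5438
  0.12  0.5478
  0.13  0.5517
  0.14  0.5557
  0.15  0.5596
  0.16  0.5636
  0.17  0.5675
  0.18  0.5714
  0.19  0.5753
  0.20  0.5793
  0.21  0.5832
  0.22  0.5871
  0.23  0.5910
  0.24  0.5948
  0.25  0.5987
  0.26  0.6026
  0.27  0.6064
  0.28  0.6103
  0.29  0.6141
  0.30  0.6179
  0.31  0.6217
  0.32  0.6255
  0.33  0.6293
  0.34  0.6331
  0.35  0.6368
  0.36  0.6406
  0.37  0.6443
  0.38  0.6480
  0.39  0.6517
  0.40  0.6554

T = 0.5;  σ√T = 0.2970
ln(S/K) + (r + σ²/2)T = ln(108/102) + (0.023 + 0.42²/2)·0.5 = 0.0572 + 0.0556 = 0.1128
d₁ = 0.1128 / 0.2970 = 0.3797 → 0.38
d₂ = d₁ − σ√T = 0.3797 − 0.2970 = 0.0827 → 0.08
exp(−rT) = exp(−0.023·0.5) = 0.9886
N(d₁) = N(0.38) = 0.6480;  N(d₂) = N(0.08) = 0.5319
C = 108·0.6480 − 102·0.9886·0.5319 = 69.9840 − 53.6353 = 16.3487

€16.35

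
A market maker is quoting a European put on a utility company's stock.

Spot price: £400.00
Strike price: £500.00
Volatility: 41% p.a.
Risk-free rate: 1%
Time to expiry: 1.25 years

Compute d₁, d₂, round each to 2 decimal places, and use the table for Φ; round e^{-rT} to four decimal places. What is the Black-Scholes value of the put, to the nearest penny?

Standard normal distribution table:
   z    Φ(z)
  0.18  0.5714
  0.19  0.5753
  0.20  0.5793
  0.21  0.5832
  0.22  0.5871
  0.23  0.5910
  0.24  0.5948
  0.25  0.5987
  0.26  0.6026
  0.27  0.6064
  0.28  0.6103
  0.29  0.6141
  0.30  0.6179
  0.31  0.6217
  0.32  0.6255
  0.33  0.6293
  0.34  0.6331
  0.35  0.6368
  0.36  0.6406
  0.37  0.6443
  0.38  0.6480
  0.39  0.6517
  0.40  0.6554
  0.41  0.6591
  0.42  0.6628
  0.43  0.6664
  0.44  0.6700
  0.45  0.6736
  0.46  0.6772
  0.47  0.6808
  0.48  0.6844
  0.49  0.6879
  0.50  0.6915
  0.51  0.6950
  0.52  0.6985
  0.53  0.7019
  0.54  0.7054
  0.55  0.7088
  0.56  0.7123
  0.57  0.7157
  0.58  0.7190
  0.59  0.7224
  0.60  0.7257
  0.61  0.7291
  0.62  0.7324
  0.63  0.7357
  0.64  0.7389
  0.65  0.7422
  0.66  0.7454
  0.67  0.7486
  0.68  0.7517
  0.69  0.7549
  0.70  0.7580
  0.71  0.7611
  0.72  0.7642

£136.37

σ√T = 0.41·√1.25 = 0.4584
d₁ = [ln(400/500) + (0.01 + 0.41²/2)·1.25] / 0.4584 = [-0.2231 + 0.1176] / 0.4584 = -0.2303 which rounds to -0.23
d₂ = d₁ − σ√T = -0.2303 − 0.4584 = -0.6887 which rounds to -0.69
e^(−rT) = e^(−0.01·1.25) = 0.9876
N(−d₂) = N(0.69) = 0.7549;  N(−d₁) = N(0.23) = 0.5910
P = 500·0.9876·0.7549 − 400·0.5910 = 372.7696 − 236.4000 = 136.3696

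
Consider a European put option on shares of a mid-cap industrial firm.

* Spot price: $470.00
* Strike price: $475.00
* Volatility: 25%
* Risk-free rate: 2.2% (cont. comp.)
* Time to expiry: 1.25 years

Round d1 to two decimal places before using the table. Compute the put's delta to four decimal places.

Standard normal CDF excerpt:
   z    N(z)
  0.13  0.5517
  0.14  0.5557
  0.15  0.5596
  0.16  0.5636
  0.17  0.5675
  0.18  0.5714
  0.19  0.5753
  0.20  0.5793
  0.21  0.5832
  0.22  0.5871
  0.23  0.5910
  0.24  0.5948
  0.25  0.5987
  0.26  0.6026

σ√T = 0.25·√1.25 = 0.2795
ln(S/K) + (r + σ²/2)T = ln(470/475) + (0.022 + 0.25²/2)·1.25 = -0.0106 + 0.0666 = 0.0560
d₁ = 0.0560 / 0.2795 = 0.2003 which rounds to 0.20
N(d₁) = N(0.20) = 0.5793
Δ_put = N(d₁) − 1 = 0.5793 − 1 = -0.4207

-0.4207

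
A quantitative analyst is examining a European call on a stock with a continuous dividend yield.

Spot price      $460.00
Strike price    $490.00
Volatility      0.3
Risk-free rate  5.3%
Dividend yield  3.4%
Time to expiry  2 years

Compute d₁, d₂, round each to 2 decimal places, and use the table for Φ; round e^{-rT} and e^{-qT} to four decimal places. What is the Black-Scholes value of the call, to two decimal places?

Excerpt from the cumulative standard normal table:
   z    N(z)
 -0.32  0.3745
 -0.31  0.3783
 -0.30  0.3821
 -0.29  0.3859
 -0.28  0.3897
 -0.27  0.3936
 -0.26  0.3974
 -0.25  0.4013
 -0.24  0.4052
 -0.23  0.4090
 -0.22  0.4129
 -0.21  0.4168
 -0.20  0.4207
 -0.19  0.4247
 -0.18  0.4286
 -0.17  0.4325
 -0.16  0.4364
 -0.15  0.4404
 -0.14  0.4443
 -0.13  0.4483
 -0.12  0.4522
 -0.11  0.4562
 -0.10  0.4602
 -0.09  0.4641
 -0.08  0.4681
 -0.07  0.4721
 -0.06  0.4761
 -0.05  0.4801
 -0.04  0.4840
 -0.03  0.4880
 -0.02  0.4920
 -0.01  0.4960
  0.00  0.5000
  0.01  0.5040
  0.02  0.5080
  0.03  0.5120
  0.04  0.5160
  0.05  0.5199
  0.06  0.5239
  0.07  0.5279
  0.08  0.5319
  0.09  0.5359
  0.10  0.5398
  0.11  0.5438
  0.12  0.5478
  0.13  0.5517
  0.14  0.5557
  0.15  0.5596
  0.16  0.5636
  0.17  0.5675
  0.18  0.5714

σ√T = 0.3 × 1.4142 = 0.4243
d₁ = [ln(460/490) + (0.053 − 0.034 + ½·0.3²)·2] / (σ√T) = (-0.0632 + 0.1280) / 0.4243 = 0.1528 which rounds to 0.15
d₂ = 0.1528 − 0.4243 = -0.2715 which rounds to -0.27
e^(−qT) = e^(−0.034·2) = 0.9343;  e^(−rT) = e^(−0.053·2) = 0.8994
C = 460·0.9343·N(0.15) − 490·0.8994·N(-0.27) = 460·0.9343·0.5596 − 490·0.8994·0.3936 = 240.5038 − 173.4619 = 67.0419

$67.04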